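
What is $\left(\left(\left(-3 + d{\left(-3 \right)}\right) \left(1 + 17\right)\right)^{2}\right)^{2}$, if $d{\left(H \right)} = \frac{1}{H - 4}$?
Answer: $\frac{24591257856}{2401} \approx 1.0242 \cdot 10^{7}$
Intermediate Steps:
$d{\left(H \right)} = \frac{1}{-4 + H}$
$\left(\left(\left(-3 + d{\left(-3 \right)}\right) \left(1 + 17\right)\right)^{2}\right)^{2} = \left(\left(\left(-3 + \frac{1}{-4 - 3}\right) \left(1 + 17\right)\right)^{2}\right)^{2} = \left(\left(\left(-3 + \frac{1}{-7}\right) 18\right)^{2}\right)^{2} = \left(\left(\left(-3 - \frac{1}{7}\right) 18\right)^{2}\right)^{2} = \left(\left(\left(- \frac{22}{7}\right) 18\right)^{2}\right)^{2} = \left(\left(- \frac{396}{7}\right)^{2}\right)^{2} = \left(\frac{156816}{49}\right)^{2} = \frac{24591257856}{2401}$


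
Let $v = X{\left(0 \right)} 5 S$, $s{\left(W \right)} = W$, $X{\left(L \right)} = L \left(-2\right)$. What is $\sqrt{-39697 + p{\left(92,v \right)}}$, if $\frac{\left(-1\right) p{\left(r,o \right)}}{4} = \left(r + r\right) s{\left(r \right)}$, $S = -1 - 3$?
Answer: $i \sqrt{107409} \approx 327.73 i$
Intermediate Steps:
$S = -4$ ($S = -1 - 3 = -4$)
$X{\left(L \right)} = - 2 L$
$v = 0$ ($v = \left(-2\right) 0 \cdot 5 \left(-4\right) = 0 \cdot 5 \left(-4\right) = 0 \left(-4\right) = 0$)
$p{\left(r,o \right)} = - 8 r^{2}$ ($p{\left(r,o \right)} = - 4 \left(r + r\right) r = - 4 \cdot 2 r r = - 4 \cdot 2 r^{2} = - 8 r^{2}$)
$\sqrt{-39697 + p{\left(92,v \right)}} = \sqrt{-39697 - 8 \cdot 92^{2}} = \sqrt{-39697 - 67712} = \sqrt{-107409} = i \sqrt{107409}$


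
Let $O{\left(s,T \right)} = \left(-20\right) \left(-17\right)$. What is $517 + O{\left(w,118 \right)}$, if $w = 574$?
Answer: $857$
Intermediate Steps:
$O{\left(s,T \right)} = 340$
$517 + O{\left(w,118 \right)} = 517 + 340 = 857$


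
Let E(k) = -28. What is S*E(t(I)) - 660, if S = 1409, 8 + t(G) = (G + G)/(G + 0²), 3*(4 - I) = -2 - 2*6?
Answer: -40112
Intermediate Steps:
I = 26/3 (I = 4 - (-2 - 2*6)/3 = 4 - (-2 - 12)/3 = 4 - ⅓*(-14) = 4 + 14/3 = 26/3 ≈ 8.6667)
t(G) = -6 (t(G) = -8 + (G + G)/(G + 0²) = -8 + (2*G)/(G + 0) = -8 + (2*G)/G = -8 + 2 = -6)
S*E(t(I)) - 660 = 1409*(-28) - 660 = -39452 - 660 = -40112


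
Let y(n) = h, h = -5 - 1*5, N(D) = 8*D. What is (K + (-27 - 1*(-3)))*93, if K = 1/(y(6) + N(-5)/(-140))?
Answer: -152427/68 ≈ -2241.6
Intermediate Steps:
h = -10 (h = -5 - 5 = -10)
y(n) = -10
K = -7/68 (K = 1/(-10 + (8*(-5))/(-140)) = 1/(-10 - 40*(-1/140)) = 1/(-10 + 2/7) = 1/(-68/7) = -7/68 ≈ -0.10294)
(K + (-27 - 1*(-3)))*93 = (-7/68 + (-27 - 1*(-3)))*93 = (-7/68 + (-27 + 3))*93 = (-7/68 - 24)*93 = -1639/68*93 = -152427/68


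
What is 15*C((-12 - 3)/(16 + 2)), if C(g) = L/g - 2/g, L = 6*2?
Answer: -180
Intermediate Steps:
L = 12
C(g) = 10/g (C(g) = 12/g - 2/g = 10/g)
15*C((-12 - 3)/(16 + 2)) = 15*(10/(((-12 - 3)/(16 + 2)))) = 15*(10/((-15/18))) = 15*(10/((-15*1/18))) = 15*(10/(-⅚)) = 15*(10*(-6/5)) = 15*(-12) = -180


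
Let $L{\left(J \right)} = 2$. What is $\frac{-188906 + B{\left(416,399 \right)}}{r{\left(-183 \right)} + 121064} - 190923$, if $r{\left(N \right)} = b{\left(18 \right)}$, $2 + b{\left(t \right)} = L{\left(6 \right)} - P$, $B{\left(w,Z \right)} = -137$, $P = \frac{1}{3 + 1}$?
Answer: $- \frac{92456173537}{484255} \approx -1.9092 \cdot 10^{5}$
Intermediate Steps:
$P = \frac{1}{4} \approx 0.25$
$b{\left(t \right)} = - \frac{1}{4}$ ($b{\left(t \right)} = -2 + \left(2 - \frac{1}{4}\right) = -2 + \frac{7}{4} = - \frac{1}{4}$)
$r{\left(N \right)} = - \frac{1}{4}$
$\frac{-188906 + B{\left(416,399 \right)}}{r{\left(-183 \right)} + 121064} - 190923 = \frac{-188906 - 137}{- \frac{1}{4} + 121064} - 190923 = - \frac{189043}{\frac{484255}{4}} - 190923 = \left(-189043\right) \frac{4}{484255} - 190923 = - \frac{756172}{484255} - 190923 = - \frac{92456173537}{484255}$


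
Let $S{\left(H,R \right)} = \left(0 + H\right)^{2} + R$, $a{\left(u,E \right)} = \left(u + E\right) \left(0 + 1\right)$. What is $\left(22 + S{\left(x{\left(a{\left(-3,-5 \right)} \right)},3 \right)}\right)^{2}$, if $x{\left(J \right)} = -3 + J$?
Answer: $21316$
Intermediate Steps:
$a{\left(u,E \right)} = E + u$ ($a{\left(u,E \right)} = \left(E + u\right) 1 = E + u$)
$S{\left(H,R \right)} = R + H^{2}$ ($S{\left(H,R \right)} = H^{2} + R = R + H^{2}$)
$\left(22 + S{\left(x{\left(a{\left(-3,-5 \right)} \right)},3 \right)}\right)^{2} = \left(22 + \left(3 + \left(-3 - 8\right)^{2}\right)\right)^{2} = \left(22 + \left(3 + \left(-11\right)^{2}\right)\right)^{2} = \left(22 + \left(3 + 121\right)\right)^{2} = \left(22 + 124\right)^{2} = 146^{2} = 21316$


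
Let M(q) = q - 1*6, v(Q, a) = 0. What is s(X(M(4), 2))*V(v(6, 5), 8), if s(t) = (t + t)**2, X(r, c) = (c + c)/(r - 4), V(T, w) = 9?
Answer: 16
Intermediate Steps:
M(q) = -6 + q (M(q) = q - 6 = -6 + q)
X(r, c) = 2*c/(-4 + r) (X(r, c) = (2*c)/(-4 + r) = 2*c/(-4 + r))
s(t) = 4*t**2 (s(t) = (2*t)**2 = 4*t**2)
s(X(M(4), 2))*V(v(6, 5), 8) = (4*(2*2/(-4 + (-6 + 4)))**2)*9 = (4*(2*2/(-4 - 2))**2)*9 = (4*(2*2/(-6))**2)*9 = (4*(2*2*(-1/6))**2)*9 = (4*(-2/3)**2)*9 = (4*(4/9))*9 = (16/9)*9 = 16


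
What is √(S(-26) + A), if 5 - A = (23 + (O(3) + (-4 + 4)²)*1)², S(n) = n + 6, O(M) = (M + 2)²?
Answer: I*√2319 ≈ 48.156*I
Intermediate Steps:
O(M) = (2 + M)²
S(n) = 6 + n
A = -2299 (A = 5 - (23 + ((2 + 3)² + (-4 + 4)²)*1)² = 5 - (23 + (5² + 0²)*1)² = 5 - (23 + (25 + 0)*1)² = 5 - (23 + 25*1)² = 5 - (23 + 25)² = 5 - 1*48² = 5 - 1*2304 = 5 - 2304 = -2299)
√(S(-26) + A) = √((6 - 26) - 2299) = √(-20 - 2299) = √(-2319) = I*√2319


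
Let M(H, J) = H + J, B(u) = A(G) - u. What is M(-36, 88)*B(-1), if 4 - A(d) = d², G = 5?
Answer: -1040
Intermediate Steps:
A(d) = 4 - d²
B(u) = -21 - u (B(u) = (4 - 1*5²) - u = (4 - 1*25) - u = (4 - 25) - u = -21 - u)
M(-36, 88)*B(-1) = (-36 + 88)*(-21 - 1*(-1)) = 52*(-21 + 1) = 52*(-20) = -1040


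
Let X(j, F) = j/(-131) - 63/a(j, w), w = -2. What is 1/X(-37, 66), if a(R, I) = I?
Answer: 262/8327 ≈ 0.031464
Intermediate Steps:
X(j, F) = 63/2 - j/131 (X(j, F) = j/(-131) - 63/(-2) = j*(-1/131) - 63*(-1/2) = -j/131 + 63/2 = 63/2 - j/131)
1/X(-37, 66) = 1/(63/2 - 1/131*(-37)) = 1/(63/2 + 37/131) = 1/(8327/262) = 262/8327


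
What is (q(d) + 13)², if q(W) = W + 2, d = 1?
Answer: 256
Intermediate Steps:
q(W) = 2 + W
(q(d) + 13)² = ((2 + 1) + 13)² = (3 + 13)² = 16² = 256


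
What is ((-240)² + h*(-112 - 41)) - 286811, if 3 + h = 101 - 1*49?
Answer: -236708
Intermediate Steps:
h = 49 (h = -3 + (101 - 1*49) = -3 + (101 - 49) = -3 + 52 = 49)
((-240)² + h*(-112 - 41)) - 286811 = ((-240)² + 49*(-112 - 41)) - 286811 = (57600 + 49*(-153)) - 286811 = (57600 - 7497) - 286811 = 50103 - 286811 = -236708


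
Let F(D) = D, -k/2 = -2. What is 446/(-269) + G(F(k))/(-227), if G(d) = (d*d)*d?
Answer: -118458/61063 ≈ -1.9399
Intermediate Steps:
k = 4 (k = -2*(-2) = 4)
G(d) = d³ (G(d) = d²*d = d³)
446/(-269) + G(F(k))/(-227) = 446/(-269) + 4³/(-227) = 446*(-1/269) + 64*(-1/227) = -446/269 - 64/227 = -118458/61063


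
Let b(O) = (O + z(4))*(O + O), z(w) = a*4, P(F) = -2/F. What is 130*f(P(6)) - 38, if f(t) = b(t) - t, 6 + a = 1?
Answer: 15908/9 ≈ 1767.6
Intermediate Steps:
a = -5 (a = -6 + 1 = -5)
z(w) = -20 (z(w) = -5*4 = -20)
b(O) = 2*O*(-20 + O) (b(O) = (O - 20)*(O + O) = (-20 + O)*(2*O) = 2*O*(-20 + O))
f(t) = -t + 2*t*(-20 + t) (f(t) = 2*t*(-20 + t) - t = -t + 2*t*(-20 + t))
130*f(P(6)) - 38 = 130*((-2/6)*(-41 + 2*(-2/6))) - 38 = 130*((-2*⅙)*(-41 + 2*(-2*⅙))) - 38 = 130*(-(-41 + 2*(-⅓))/3) - 38 = 130*(-(-41 - ⅔)/3) - 38 = 130*(-⅓*(-125/3)) - 38 = 130*(125/9) - 38 = 16250/9 - 38 = 15908/9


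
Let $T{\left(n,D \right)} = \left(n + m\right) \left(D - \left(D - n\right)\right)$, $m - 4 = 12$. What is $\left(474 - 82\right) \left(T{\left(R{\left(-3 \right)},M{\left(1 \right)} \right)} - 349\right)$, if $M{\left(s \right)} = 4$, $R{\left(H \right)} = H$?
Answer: $-152096$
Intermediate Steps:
$m = 16$ ($m = 4 + 12 = 16$)
$T{\left(n,D \right)} = n \left(16 + n\right)$ ($T{\left(n,D \right)} = \left(n + 16\right) \left(D - \left(D - n\right)\right) = \left(16 + n\right) n = n \left(16 + n\right)$)
$\left(474 - 82\right) \left(T{\left(R{\left(-3 \right)},M{\left(1 \right)} \right)} - 349\right) = \left(474 - 82\right) \left(- 3 \left(16 - 3\right) - 349\right) = 392 \left(\left(-3\right) 13 - 349\right) = 392 \left(-39 - 349\right) = 392 \left(-388\right) = -152096$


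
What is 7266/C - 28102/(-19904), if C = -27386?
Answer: 156244727/136272736 ≈ 1.1466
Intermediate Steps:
7266/C - 28102/(-19904) = 7266/(-27386) - 28102/(-19904) = 7266*(-1/27386) - 28102*(-1/19904) = -3633/13693 + 14051/9952 = 156244727/136272736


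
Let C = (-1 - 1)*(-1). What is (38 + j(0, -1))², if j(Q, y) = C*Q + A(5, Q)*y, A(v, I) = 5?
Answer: 1089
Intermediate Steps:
C = 2 (C = -2*(-1) = 2)
j(Q, y) = 2*Q + 5*y
(38 + j(0, -1))² = (38 + (2*0 + 5*(-1)))² = (38 + (0 - 5))² = (38 - 5)² = 33² = 1089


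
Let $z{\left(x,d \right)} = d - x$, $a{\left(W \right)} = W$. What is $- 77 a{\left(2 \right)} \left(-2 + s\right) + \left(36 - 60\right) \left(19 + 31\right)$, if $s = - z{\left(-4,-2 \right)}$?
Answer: $-584$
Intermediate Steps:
$s = -2$ ($s = - (-2 - -4) = - (-2 + 4) = \left(-1\right) 2 = -2$)
$- 77 a{\left(2 \right)} \left(-2 + s\right) + \left(36 - 60\right) \left(19 + 31\right) = - 77 \cdot 2 \left(-2 - 2\right) + \left(36 - 60\right) \left(19 + 31\right) = - 77 \cdot 2 \left(-4\right) - 1200 = \left(-77\right) \left(-8\right) - 1200 = 616 - 1200 = -584$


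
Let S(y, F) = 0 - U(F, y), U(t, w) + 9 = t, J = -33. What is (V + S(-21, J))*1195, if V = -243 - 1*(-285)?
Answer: 100380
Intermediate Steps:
U(t, w) = -9 + t
V = 42 (V = -243 + 285 = 42)
S(y, F) = 9 - F (S(y, F) = 0 - (-9 + F) = 0 + (9 - F) = 9 - F)
(V + S(-21, J))*1195 = (42 + (9 - 1*(-33)))*1195 = (42 + (9 + 33))*1195 = (42 + 42)*1195 = 84*1195 = 100380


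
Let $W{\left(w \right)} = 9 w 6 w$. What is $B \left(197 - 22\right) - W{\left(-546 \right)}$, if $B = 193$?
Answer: $-16064489$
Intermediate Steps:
$W{\left(w \right)} = 54 w^{2}$ ($W{\left(w \right)} = 9 \cdot 6 w w = 54 w w = 54 w^{2}$)
$B \left(197 - 22\right) - W{\left(-546 \right)} = 193 \left(197 - 22\right) - 54 \left(-546\right)^{2} = 193 \cdot 175 - 54 \cdot 298116 = 33775 - 16098264 = -16064489$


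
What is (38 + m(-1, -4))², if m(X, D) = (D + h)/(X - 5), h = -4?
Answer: 13924/9 ≈ 1547.1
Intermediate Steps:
m(X, D) = (-4 + D)/(-5 + X) (m(X, D) = (D - 4)/(X - 5) = (-4 + D)/(-5 + X))
(38 + m(-1, -4))² = (38 + (-4 - 4)/(-5 - 1))² = (38 - 8/(-6))² = (38 - ⅙*(-8))² = (38 + 4/3)² = (118/3)² = 13924/9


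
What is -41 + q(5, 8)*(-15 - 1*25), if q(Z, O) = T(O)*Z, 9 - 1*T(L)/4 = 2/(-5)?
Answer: -7561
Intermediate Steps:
T(L) = 188/5 (T(L) = 36 - 8/(-5) = 36 - 8*(-1)/5 = 36 - 4*(-2/5) = 36 + 8/5 = 188/5)
q(Z, O) = 188*Z/5
-41 + q(5, 8)*(-15 - 1*25) = -41 + ((188/5)*5)*(-15 - 1*25) = -41 + 188*(-15 - 25) = -41 + 188*(-40) = -41 - 7520 = -7561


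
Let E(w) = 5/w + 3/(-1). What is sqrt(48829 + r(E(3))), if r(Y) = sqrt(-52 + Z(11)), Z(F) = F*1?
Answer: sqrt(48829 + I*sqrt(41)) ≈ 220.97 + 0.014*I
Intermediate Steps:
E(w) = -3 + 5/w (E(w) = 5/w + 3*(-1) = 5/w - 3 = -3 + 5/w)
Z(F) = F
r(Y) = I*sqrt(41) (r(Y) = sqrt(-52 + 11) = sqrt(-41) = I*sqrt(41))
sqrt(48829 + r(E(3))) = sqrt(48829 + I*sqrt(41))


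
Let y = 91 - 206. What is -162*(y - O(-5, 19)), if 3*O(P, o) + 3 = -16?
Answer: 17604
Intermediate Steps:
O(P, o) = -19/3 (O(P, o) = -1 + (1/3)*(-16) = -1 - 16/3 = -19/3)
y = -115
-162*(y - O(-5, 19)) = -162*(-115 - 1*(-19/3)) = -162*(-115 + 19/3) = -162*(-326/3) = 17604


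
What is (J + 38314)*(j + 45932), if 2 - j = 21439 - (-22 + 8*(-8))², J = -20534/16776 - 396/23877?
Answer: 27189876919820843/22253364 ≈ 1.2218e+9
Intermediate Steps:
J = -27607423/22253364 (J = -20534*1/16776 - 396*1/23877 = -10267/8388 - 44/2653 = -27607423/22253364 ≈ -1.2406)
j = -14041 (j = 2 - (21439 - (-22 + 8*(-8))²) = 2 - (21439 - (-22 - 64)²) = 2 - (21439 - 1*(-86)²) = 2 - (21439 - 1*7396) = 2 - (21439 - 7396) = 2 - 1*14043 = 2 - 14043 = -14041)
(J + 38314)*(j + 45932) = (-27607423/22253364 + 38314)*(-14041 + 45932) = (852587780873/22253364)*31891 = 27189876919820843/22253364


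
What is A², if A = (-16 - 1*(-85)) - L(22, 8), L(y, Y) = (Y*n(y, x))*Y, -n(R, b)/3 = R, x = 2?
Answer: 18429849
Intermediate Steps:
n(R, b) = -3*R
L(y, Y) = -3*y*Y² (L(y, Y) = (Y*(-3*y))*Y = (-3*Y*y)*Y = -3*y*Y²)
A = 4293 (A = (-16 - 1*(-85)) - (-3)*22*8² = (-16 + 85) - (-3)*22*64 = 69 - 1*(-4224) = 69 + 4224 = 4293)
A² = 4293² = 18429849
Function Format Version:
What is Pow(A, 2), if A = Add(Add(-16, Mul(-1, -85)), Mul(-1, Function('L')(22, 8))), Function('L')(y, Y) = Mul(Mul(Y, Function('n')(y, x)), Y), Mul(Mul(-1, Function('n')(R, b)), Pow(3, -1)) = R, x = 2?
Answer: 18429849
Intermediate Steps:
Function('n')(R, b) = Mul(-3, R)
Function('L')(y, Y) = Mul(-3, y, Pow(Y, 2)) (Function('L')(y, Y) = Mul(Mul(Y, Mul(-3, y)), Y) = Mul(Mul(-3, Y, y), Y) = Mul(-3, y, Pow(Y, 2)))
A = 4293 (A = Add(Add(-16, Mul(-1, -85)), Mul(-1, Mul(-3, 22, Pow(8, 2)))) = Add(Add(-16, 85), Mul(-1, Mul(-3, 22, 64))) = Add(69, Mul(-1, -4224)) = Add(69, 4224) = 4293)
Pow(A, 2) = Pow(4293, 2) = 18429849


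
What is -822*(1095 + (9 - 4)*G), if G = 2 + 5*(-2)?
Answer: -867210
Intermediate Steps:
G = -8 (G = 2 - 10 = -8)
-822*(1095 + (9 - 4)*G) = -822*(1095 + (9 - 4)*(-8)) = -822*(1095 + 5*(-8)) = -822*(1095 - 40) = -822*1055 = -867210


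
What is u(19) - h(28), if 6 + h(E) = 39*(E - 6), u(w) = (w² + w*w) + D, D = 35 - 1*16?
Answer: -111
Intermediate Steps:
D = 19 (D = 35 - 16 = 19)
u(w) = 19 + 2*w² (u(w) = (w² + w*w) + 19 = (w² + w²) + 19 = 2*w² + 19 = 19 + 2*w²)
h(E) = -240 + 39*E (h(E) = -6 + 39*(E - 6) = -6 + 39*(-6 + E) = -6 + (-234 + 39*E) = -240 + 39*E)
u(19) - h(28) = (19 + 2*19²) - (-240 + 39*28) = (19 + 2*361) - (-240 + 1092) = (19 + 722) - 1*852 = 741 - 852 = -111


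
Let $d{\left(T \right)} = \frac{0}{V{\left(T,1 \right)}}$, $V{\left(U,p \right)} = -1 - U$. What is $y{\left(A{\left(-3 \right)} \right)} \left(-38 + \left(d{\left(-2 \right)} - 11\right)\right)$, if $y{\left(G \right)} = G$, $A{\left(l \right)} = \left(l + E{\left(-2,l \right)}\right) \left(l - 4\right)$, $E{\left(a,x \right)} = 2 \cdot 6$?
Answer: $3087$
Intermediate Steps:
$E{\left(a,x \right)} = 12$
$d{\left(T \right)} = 0$ ($d{\left(T \right)} = \frac{0}{-1 - T} = 0$)
$A{\left(l \right)} = \left(-4 + l\right) \left(12 + l\right)$ ($A{\left(l \right)} = \left(l + 12\right) \left(l - 4\right) = \left(12 + l\right) \left(-4 + l\right) = \left(-4 + l\right) \left(12 + l\right)$)
$y{\left(A{\left(-3 \right)} \right)} \left(-38 + \left(d{\left(-2 \right)} - 11\right)\right) = \left(-48 + \left(-3\right)^{2} + 8 \left(-3\right)\right) \left(-38 + \left(0 - 11\right)\right) = \left(-48 + 9 - 24\right) \left(-38 + \left(0 - 11\right)\right) = - 63 \left(-38 - 11\right) = \left(-63\right) \left(-49\right) = 3087$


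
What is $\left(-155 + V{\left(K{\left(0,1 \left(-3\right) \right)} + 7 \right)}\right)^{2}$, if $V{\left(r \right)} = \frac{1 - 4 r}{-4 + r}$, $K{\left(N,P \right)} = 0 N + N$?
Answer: $26896$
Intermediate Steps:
$K{\left(N,P \right)} = N$ ($K{\left(N,P \right)} = 0 + N = N$)
$V{\left(r \right)} = \frac{1 - 4 r}{-4 + r}$
$\left(-155 + V{\left(K{\left(0,1 \left(-3\right) \right)} + 7 \right)}\right)^{2} = \left(-155 + \frac{1 - 4 \left(0 + 7\right)}{-4 + \left(0 + 7\right)}\right)^{2} = \left(-155 + \frac{1 - 28}{-4 + 7}\right)^{2} = \left(-155 + \frac{1 - 28}{3}\right)^{2} = \left(-155 + \frac{1}{3} \left(-27\right)\right)^{2} = \left(-155 - 9\right)^{2} = \left(-164\right)^{2} = 26896$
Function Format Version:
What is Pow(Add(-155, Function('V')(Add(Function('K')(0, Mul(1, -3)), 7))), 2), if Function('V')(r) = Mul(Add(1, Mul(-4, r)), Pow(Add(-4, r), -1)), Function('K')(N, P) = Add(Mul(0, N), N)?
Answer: 26896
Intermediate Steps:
Function('K')(N, P) = N (Function('K')(N, P) = Add(0, N) = N)
Function('V')(r) = Mul(Pow(Add(-4, r), -1), Add(1, Mul(-4, r)))
Pow(Add(-155, Function('V')(Add(Function('K')(0, Mul(1, -3)), 7))), 2) = Pow(Add(-155, Mul(Pow(Add(-4, Add(0, 7)), -1), Add(1, Mul(-4, Add(0, 7))))), 2) = Pow(Add(-155, Mul(Pow(Add(-4, 7), -1), Add(1, Mul(-4, 7)))), 2) = Pow(Add(-155, Mul(Pow(3, -1), Add(1, -28))), 2) = Pow(Add(-155, Mul(Rational(1, 3), -27)), 2) = Pow(Add(-155, -9), 2) = Pow(-164, 2) = 26896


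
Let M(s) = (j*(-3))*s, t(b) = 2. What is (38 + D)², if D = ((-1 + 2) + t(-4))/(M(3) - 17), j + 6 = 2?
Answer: 525625/361 ≈ 1456.0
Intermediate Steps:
j = -4 (j = -6 + 2 = -4)
M(s) = 12*s (M(s) = (-4*(-3))*s = 12*s)
D = 3/19 (D = ((-1 + 2) + 2)/(12*3 - 17) = (1 + 2)/(36 - 17) = 3/19 ≈ 0.15789)
(38 + D)² = (38 + 3/19)² = (725/19)² = 525625/361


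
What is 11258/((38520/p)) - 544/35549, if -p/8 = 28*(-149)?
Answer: 1669676179064/171168435 ≈ 9754.6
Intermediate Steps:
p = 33376 (p = -224*(-149) = -8*(-4172) = 33376)
11258/((38520/p)) - 544/35549 = 11258/((38520/33376)) - 544/35549 = 11258/((38520*(1/33376))) - 544*1/35549 = 11258/(4815/4172) - 544/35549 = 11258*(4172/4815) - 544/35549 = 46968376/4815 - 544/35549 = 1669676179064/171168435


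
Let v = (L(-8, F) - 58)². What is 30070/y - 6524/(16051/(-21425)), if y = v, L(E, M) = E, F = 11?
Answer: 43524997055/4994154 ≈ 8715.2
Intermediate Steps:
v = 4356 (v = (-8 - 58)² = (-66)² = 4356)
y = 4356
30070/y - 6524/(16051/(-21425)) = 30070/4356 - 6524/(16051/(-21425)) = 30070*(1/4356) - 6524/(16051*(-1/21425)) = 15035/2178 - 6524/(-16051/21425) = 15035/2178 - 6524*(-21425/16051) = 15035/2178 + 19968100/2293 = 43524997055/4994154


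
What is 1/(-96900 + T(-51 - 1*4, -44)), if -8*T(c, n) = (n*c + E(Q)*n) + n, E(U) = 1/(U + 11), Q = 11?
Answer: -4/388787 ≈ -1.0288e-5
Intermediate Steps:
E(U) = 1/(11 + U)
T(c, n) = -23*n/176 - c*n/8 (T(c, n) = -((n*c + n/(11 + 11)) + n)/8 = -((c*n + n/22) + n)/8 = -((n/22 + c*n) + n)/8 = -(23*n/22 + c*n)/8 = -23*n/176 - c*n/8)
1/(-96900 + T(-51 - 1*4, -44)) = 1/(-96900 - 1/176*(-44)*(23 + 22*(-51 - 1*4))) = 1/(-96900 - 1/176*(-44)*(23 + 22*(-51 - 4))) = 1/(-96900 - 1/176*(-44)*(23 + 22*(-55))) = 1/(-96900 - 1/176*(-44)*(23 - 1210)) = 1/(-96900 - 1/176*(-44)*(-1187)) = 1/(-96900 - 1187/4) = 1/(-388787/4) = -4/388787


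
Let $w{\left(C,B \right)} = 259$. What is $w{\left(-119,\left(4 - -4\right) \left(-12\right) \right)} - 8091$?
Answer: $-7832$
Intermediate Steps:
$w{\left(-119,\left(4 - -4\right) \left(-12\right) \right)} - 8091 = 259 - 8091 = -7832$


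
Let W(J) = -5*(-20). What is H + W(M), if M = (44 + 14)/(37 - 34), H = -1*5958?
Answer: -5858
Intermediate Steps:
H = -5958
M = 58/3 ≈ 19.333
W(J) = 100
H + W(M) = -5958 + 100 = -5858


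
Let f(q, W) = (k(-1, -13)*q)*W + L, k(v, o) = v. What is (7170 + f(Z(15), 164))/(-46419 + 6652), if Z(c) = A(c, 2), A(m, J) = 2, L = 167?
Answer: -7009/39767 ≈ -0.17625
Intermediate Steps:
Z(c) = 2
f(q, W) = 167 - W*q (f(q, W) = (-q)*W + 167 = -W*q + 167 = 167 - W*q)
(7170 + f(Z(15), 164))/(-46419 + 6652) = (7170 + (167 - 1*164*2))/(-46419 + 6652) = (7170 + (167 - 328))/(-39767) = (7170 - 161)*(-1/39767) = 7009*(-1/39767) = -7009/39767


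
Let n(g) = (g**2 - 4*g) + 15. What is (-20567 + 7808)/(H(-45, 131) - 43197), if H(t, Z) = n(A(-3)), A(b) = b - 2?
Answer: 4253/14379 ≈ 0.29578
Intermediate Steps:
A(b) = -2 + b
n(g) = 15 + g**2 - 4*g
H(t, Z) = 60 (H(t, Z) = 15 + (-2 - 3)**2 - 4*(-2 - 3) = 15 + (-5)**2 - 4*(-5) = 15 + 25 + 20 = 60)
(-20567 + 7808)/(H(-45, 131) - 43197) = (-20567 + 7808)/(60 - 43197) = -12759/(-43137) = -12759*(-1/43137) = 4253/14379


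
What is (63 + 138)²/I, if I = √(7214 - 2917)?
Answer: 40401*√4297/4297 ≈ 616.32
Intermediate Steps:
I = √4297 ≈ 65.552
(63 + 138)²/I = (63 + 138)²/(√4297) = 201²*(√4297/4297) = 40401*(√4297/4297) = 40401*√4297/4297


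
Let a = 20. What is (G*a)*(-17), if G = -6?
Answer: 2040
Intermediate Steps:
(G*a)*(-17) = -6*20*(-17) = -120*(-17) = 2040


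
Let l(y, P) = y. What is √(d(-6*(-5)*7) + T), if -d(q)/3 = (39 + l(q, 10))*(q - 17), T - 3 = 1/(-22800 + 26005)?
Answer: I*√1480897296995/3205 ≈ 379.69*I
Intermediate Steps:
T = 9616/3205 (T = 3 + 1/(-22800 + 26005) = 3 + 1/3205 = 9616/3205 ≈ 3.0003)
d(q) = -3*(-17 + q)*(39 + q) (d(q) = -3*(39 + q)*(q - 17) = -3*(39 + q)*(-17 + q) = -3*(-17 + q)*(39 + q))
√(d(-6*(-5)*7) + T) = √((1989 - 66*(-6*(-5))*7 - 3*(-6*(-5)*7)²) + 9616/3205) = √((1989 - 1980*7 - 3*(30*7)²) + 9616/3205) = √((1989 - 66*210 - 3*210²) + 9616/3205) = √((1989 - 13860 - 3*44100) + 9616/3205) = √((1989 - 13860 - 132300) + 9616/3205) = √(-144171 + 9616/3205) = √(-462058439/3205) = I*√1480897296995/3205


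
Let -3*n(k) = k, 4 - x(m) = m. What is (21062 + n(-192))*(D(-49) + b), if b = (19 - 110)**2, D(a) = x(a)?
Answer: 176064084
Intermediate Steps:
x(m) = 4 - m
n(k) = -k/3
D(a) = 4 - a
b = 8281 (b = (-91)**2 = 8281)
(21062 + n(-192))*(D(-49) + b) = (21062 - 1/3*(-192))*((4 - 1*(-49)) + 8281) = (21062 + 64)*((4 + 49) + 8281) = 21126*(53 + 8281) = 21126*8334 = 176064084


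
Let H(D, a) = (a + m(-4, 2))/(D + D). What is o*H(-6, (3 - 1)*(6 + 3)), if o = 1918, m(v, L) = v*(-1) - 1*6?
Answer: -7672/3 ≈ -2557.3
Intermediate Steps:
m(v, L) = -6 - v (m(v, L) = -v - 6 = -6 - v)
H(D, a) = (-2 + a)/(2*D) (H(D, a) = (a + (-6 - 1*(-4)))/(D + D) = (a + (-6 + 4))/((2*D)) = (a - 2)*(1/(2*D)) = (-2 + a)*(1/(2*D)) = (-2 + a)/(2*D))
o*H(-6, (3 - 1)*(6 + 3)) = 1918*((½)*(-2 + (3 - 1)*(6 + 3))/(-6)) = 1918*((½)*(-⅙)*(-2 + 2*9)) = 1918*((½)*(-⅙)*(-2 + 18)) = 1918*((½)*(-⅙)*16) = 1918*(-4/3) = -7672/3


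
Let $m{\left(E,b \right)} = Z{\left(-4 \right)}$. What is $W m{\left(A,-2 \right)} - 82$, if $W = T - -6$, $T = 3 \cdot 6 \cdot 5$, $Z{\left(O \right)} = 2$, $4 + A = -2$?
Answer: $110$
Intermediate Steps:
$A = -6$ ($A = -4 - 2 = -6$)
$m{\left(E,b \right)} = 2$
$T = 90$ ($T = 18 \cdot 5 = 90$)
$W = 96$ ($W = 90 - -6 = 90 + 6 = 96$)
$W m{\left(A,-2 \right)} - 82 = 96 \cdot 2 - 82 = 192 - 82 = 110$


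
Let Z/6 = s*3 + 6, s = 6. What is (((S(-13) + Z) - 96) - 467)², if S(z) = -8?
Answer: 182329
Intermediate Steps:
Z = 144 (Z = 6*(6*3 + 6) = 6*(18 + 6) = 6*24 = 144)
(((S(-13) + Z) - 96) - 467)² = (((-8 + 144) - 96) - 467)² = ((136 - 96) - 467)² = (40 - 467)² = (-427)² = 182329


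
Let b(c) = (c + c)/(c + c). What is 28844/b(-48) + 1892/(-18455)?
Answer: 532314128/18455 ≈ 28844.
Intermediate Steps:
b(c) = 1 (b(c) = (2*c)/((2*c)) = (2*c)*(1/(2*c)) = 1)
28844/b(-48) + 1892/(-18455) = 28844/1 + 1892/(-18455) = 28844*1 + 1892*(-1/18455) = 28844 - 1892/18455 = 532314128/18455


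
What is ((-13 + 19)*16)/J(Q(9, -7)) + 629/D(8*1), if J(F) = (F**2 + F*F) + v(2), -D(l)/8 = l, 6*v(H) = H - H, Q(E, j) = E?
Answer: -15959/1728 ≈ -9.2355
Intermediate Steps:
v(H) = 0 (v(H) = (H - H)/6 = (1/6)*0 = 0)
D(l) = -8*l
J(F) = 2*F**2 (J(F) = (F**2 + F*F) + 0 = (F**2 + F**2) + 0 = 2*F**2 + 0 = 2*F**2)
((-13 + 19)*16)/J(Q(9, -7)) + 629/D(8*1) = ((-13 + 19)*16)/((2*9**2)) + 629/((-64)) = (6*16)/((2*81)) + 629/((-8*8)) = 96/162 + 629/(-64) = 96*(1/162) + 629*(-1/64) = 16/27 - 629/64 = -15959/1728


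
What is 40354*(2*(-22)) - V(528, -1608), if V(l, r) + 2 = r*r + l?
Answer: -4361766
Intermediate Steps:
V(l, r) = -2 + l + r² (V(l, r) = -2 + (r*r + l) = -2 + (r² + l) = -2 + (l + r²) = -2 + l + r²)
40354*(2*(-22)) - V(528, -1608) = 40354*(2*(-22)) - (-2 + 528 + (-1608)²) = 40354*(-44) - (-2 + 528 + 2585664) = -1775576 - 1*2586190 = -1775576 - 2586190 = -4361766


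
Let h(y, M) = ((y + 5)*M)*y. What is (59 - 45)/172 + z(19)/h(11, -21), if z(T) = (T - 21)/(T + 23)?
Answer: 271699/3337488 ≈ 0.081408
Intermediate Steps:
h(y, M) = M*y*(5 + y) (h(y, M) = ((5 + y)*M)*y = (M*(5 + y))*y = M*y*(5 + y))
z(T) = (-21 + T)/(23 + T)
(59 - 45)/172 + z(19)/h(11, -21) = (59 - 45)/172 + ((-21 + 19)/(23 + 19))/((-21*11*(5 + 11))) = 14*(1/172) + (-2/42)/((-21*11*16)) = 7/86 + ((1/42)*(-2))/(-3696) = 7/86 - 1/21*(-1/3696) = 7/86 + 1/77616 = 271699/3337488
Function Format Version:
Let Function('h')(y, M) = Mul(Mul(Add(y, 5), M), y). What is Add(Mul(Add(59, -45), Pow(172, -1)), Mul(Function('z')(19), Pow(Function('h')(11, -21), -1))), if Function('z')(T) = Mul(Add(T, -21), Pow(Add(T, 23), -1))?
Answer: Rational(271699, 3337488) ≈ 0.081408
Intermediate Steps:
Function('h')(y, M) = Mul(M, y, Add(5, y)) (Function('h')(y, M) = Mul(Mul(Add(5, y), M), y) = Mul(Mul(M, Add(5, y)), y) = Mul(M, y, Add(5, y)))
Function('z')(T) = Mul(Pow(Add(23, T), -1), Add(-21, T)) (Function('z')(T) = Mul(Add(-21, T), Pow(Add(23, T), -1)) = Mul(Pow(Add(23, T), -1), Add(-21, T)))
Add(Mul(Add(59, -45), Pow(172, -1)), Mul(Function('z')(19), Pow(Function('h')(11, -21), -1))) = Add(Mul(Add(59, -45), Pow(172, -1)), Mul(Mul(Pow(Add(23, 19), -1), Add(-21, 19)), Pow(Mul(-21, 11, Add(5, 11)), -1))) = Add(Mul(14, Rational(1, 172)), Mul(Mul(Pow(42, -1), -2), Pow(Mul(-21, 11, 16), -1))) = Add(Rational(7, 86), Mul(Mul(Rational(1, 42), -2), Pow(-3696, -1))) = Add(Rational(7, 86), Mul(Rational(-1, 21), Rational(-1, 3696))) = Add(Rational(7, 86), Rational(1, 77616)) = Rational(271699, 3337488)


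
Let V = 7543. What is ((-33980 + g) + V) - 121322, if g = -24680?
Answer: -172439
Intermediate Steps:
((-33980 + g) + V) - 121322 = ((-33980 - 24680) + 7543) - 121322 = (-58660 + 7543) - 121322 = -51117 - 121322 = -172439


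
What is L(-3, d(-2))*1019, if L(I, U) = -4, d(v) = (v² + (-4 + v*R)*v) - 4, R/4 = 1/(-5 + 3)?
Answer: -4076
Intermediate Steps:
R = -2 (R = 4/(-5 + 3) = 4/(-2) = 4*(-½) = -2)
d(v) = -4 + v² + v*(-4 - 2*v) (d(v) = (v² + (-4 + v*(-2))*v) - 4 = (v² + (-4 - 2*v)*v) - 4 = (v² + v*(-4 - 2*v)) - 4 = -4 + v² + v*(-4 - 2*v))
L(-3, d(-2))*1019 = -4*1019 = -4076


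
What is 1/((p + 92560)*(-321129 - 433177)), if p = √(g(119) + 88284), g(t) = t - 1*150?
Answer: -46280/3231169827417091 + √88253/6462339654834182 ≈ -1.4277e-11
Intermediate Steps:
g(t) = -150 + t (g(t) = t - 150 = -150 + t)
p = √88253 (p = √((-150 + 119) + 88284) = √(-31 + 88284) = √88253 ≈ 297.07)
1/((p + 92560)*(-321129 - 433177)) = 1/((√88253 + 92560)*(-321129 - 433177)) = 1/((92560 + √88253)*(-754306)) = 1/(-69818563360 - 754306*√88253)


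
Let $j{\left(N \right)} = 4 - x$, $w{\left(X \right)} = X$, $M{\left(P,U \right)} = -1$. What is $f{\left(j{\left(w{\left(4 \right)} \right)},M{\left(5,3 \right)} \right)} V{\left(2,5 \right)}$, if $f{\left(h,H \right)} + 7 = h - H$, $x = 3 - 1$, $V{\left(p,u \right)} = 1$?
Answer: $-4$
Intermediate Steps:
$x = 2$
$j{\left(N \right)} = 2$ ($j{\left(N \right)} = 4 - 2 = 2$)
$f{\left(h,H \right)} = -7 + h - H$ ($f{\left(h,H \right)} = -7 - \left(H - h\right) = -7 + h - H$)
$f{\left(j{\left(w{\left(4 \right)} \right)},M{\left(5,3 \right)} \right)} V{\left(2,5 \right)} = \left(-7 + 2 - -1\right) 1 = \left(-7 + 2 + 1\right) 1 = \left(-4\right) 1 = -4$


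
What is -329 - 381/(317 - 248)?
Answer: -7694/23 ≈ -334.52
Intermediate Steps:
-329 - 381/(317 - 248) = -329 - 381/69 = -329 - 381*1/69 = -329 - 127/23 = -7694/23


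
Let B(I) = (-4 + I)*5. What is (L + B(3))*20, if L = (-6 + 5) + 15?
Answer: 180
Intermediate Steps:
B(I) = -20 + 5*I
L = 14 (L = -1 + 15 = 14)
(L + B(3))*20 = (14 + (-20 + 5*3))*20 = (14 + (-20 + 15))*20 = (14 - 5)*20 = 9*20 = 180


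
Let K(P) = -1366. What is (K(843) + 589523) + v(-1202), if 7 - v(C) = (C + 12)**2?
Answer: -827936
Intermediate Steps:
v(C) = 7 - (12 + C)**2 (v(C) = 7 - (C + 12)**2 = 7 - (12 + C)**2)
(K(843) + 589523) + v(-1202) = (-1366 + 589523) + (7 - (12 - 1202)**2) = 588157 + (7 - 1*(-1190)**2) = 588157 + (7 - 1*1416100) = 588157 + (7 - 1416100) = 588157 - 1416093 = -827936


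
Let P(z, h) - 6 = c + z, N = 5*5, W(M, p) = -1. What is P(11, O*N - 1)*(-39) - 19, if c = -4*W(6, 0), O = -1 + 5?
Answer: -838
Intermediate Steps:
O = 4
c = 4 (c = -4*(-1) = 4)
N = 25
P(z, h) = 10 + z (P(z, h) = 6 + (4 + z) = 10 + z)
P(11, O*N - 1)*(-39) - 19 = (10 + 11)*(-39) - 19 = 21*(-39) - 19 = -819 - 19 = -838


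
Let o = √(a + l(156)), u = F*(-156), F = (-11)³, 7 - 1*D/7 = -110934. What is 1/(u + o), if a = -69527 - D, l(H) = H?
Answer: 34606/7185592409 - I*√845958/43113554454 ≈ 4.816e-6 - 2.1333e-8*I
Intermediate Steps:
D = 776587 (D = 49 - 7*(-110934) = 49 + 776538 = 776587)
F = -1331
a = -846114 (a = -69527 - 1*776587 = -69527 - 776587 = -846114)
u = 207636 (u = -1331*(-156) = 207636)
o = I*√845958 (o = √(-846114 + 156) = √(-845958) = I*√845958 ≈ 919.76*I)
1/(u + o) = 1/(207636 + I*√845958)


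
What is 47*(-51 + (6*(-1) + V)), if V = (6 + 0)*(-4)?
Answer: -3807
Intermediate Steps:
V = -24 (V = 6*(-4) = -24)
47*(-51 + (6*(-1) + V)) = 47*(-51 + (6*(-1) - 24)) = 47*(-51 + (-6 - 24)) = 47*(-51 - 30) = 47*(-81) = -3807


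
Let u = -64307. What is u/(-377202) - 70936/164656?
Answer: -505270865/1940892891 ≈ -0.26033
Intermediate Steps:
u/(-377202) - 70936/164656 = -64307/(-377202) - 70936/164656 = -64307*(-1/377202) - 70936*1/164656 = 64307/377202 - 8867/20582 = -505270865/1940892891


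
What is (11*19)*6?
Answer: 1254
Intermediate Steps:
(11*19)*6 = 209*6 = 1254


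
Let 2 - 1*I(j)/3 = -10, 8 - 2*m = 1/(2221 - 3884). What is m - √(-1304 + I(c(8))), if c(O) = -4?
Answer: 13305/3326 - 2*I*√317 ≈ 4.0003 - 35.609*I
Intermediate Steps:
m = 13305/3326 (m = 4 - 1/(2*(2221 - 3884)) = 4 - ½/(-1663) = 4 - ½*(-1/1663) = 4 + 1/3326 = 13305/3326 ≈ 4.0003)
I(j) = 36 (I(j) = 6 - 3*(-10) = 6 + 30 = 36)
m - √(-1304 + I(c(8))) = 13305/3326 - √(-1304 + 36) = 13305/3326 - √(-1268) = 13305/3326 - 2*I*√317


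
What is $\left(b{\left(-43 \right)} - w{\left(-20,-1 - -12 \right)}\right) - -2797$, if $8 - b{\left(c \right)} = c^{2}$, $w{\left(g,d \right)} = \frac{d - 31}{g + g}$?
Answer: $\frac{1911}{2} \approx 955.5$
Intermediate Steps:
$w{\left(g,d \right)} = \frac{-31 + d}{2 g}$
$b{\left(c \right)} = 8 - c^{2}$
$\left(b{\left(-43 \right)} - w{\left(-20,-1 - -12 \right)}\right) - -2797 = \left(\left(8 - \left(-43\right)^{2}\right) - \frac{-31 - -11}{2 \left(-20\right)}\right) - -2797 = \left(\left(8 - 1849\right) - \frac{1}{2} \left(- \frac{1}{20}\right) \left(-31 + \left(-1 + 12\right)\right)\right) + 2797 = \left(\left(8 - 1849\right) - \frac{1}{2} \left(- \frac{1}{20}\right) \left(-31 + 11\right)\right) + 2797 = \left(-1841 - \frac{1}{2} \left(- \frac{1}{20}\right) \left(-20\right)\right) + 2797 = \left(-1841 - \frac{1}{2}\right) + 2797 = - \frac{3683}{2} + 2797 = \frac{1911}{2}$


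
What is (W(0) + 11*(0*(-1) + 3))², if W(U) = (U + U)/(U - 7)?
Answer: 1089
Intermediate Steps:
W(U) = 2*U/(-7 + U) (W(U) = (2*U)/(-7 + U) = 2*U/(-7 + U))
(W(0) + 11*(0*(-1) + 3))² = (2*0/(-7 + 0) + 11*(0*(-1) + 3))² = (2*0/(-7) + 11*(0 + 3))² = (2*0*(-⅐) + 11*3)² = (0 + 33)² = 33² = 1089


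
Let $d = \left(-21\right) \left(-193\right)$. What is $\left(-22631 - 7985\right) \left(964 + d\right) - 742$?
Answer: $-153601214$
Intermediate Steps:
$d = 4053$
$\left(-22631 - 7985\right) \left(964 + d\right) - 742 = \left(-22631 - 7985\right) \left(964 + 4053\right) - 742 = \left(-30616\right) 5017 - 742 = -153600472 - 742 = -153601214$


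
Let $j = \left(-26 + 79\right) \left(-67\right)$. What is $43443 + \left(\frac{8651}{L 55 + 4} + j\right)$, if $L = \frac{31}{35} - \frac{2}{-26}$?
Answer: $\frac{207507585}{5182} \approx 40044.0$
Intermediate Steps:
$j = -3551$ ($j = 53 \left(-67\right) = -3551$)
$L = \frac{438}{455}$ ($L = 31 \cdot \frac{1}{35} - - \frac{1}{13} = \frac{31}{35} + \frac{1}{13} = \frac{438}{455} \approx 0.96264$)
$43443 + \left(\frac{8651}{L 55 + 4} + j\right) = 43443 - \left(3551 - \frac{8651}{\frac{438}{455} \cdot 55 + 4}\right) = 43443 - \left(3551 - \frac{8651}{\frac{4818}{91} + 4}\right) = 43443 - \left(3551 - \frac{8651}{\frac{5182}{91}}\right) = 43443 + \left(8651 \cdot \frac{91}{5182} - 3551\right) = 43443 + \left(\frac{787241}{5182} - 3551\right) = 43443 - \frac{17614041}{5182} = \frac{207507585}{5182}$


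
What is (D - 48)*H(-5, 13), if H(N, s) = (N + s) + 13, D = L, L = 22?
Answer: -546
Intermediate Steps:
D = 22
H(N, s) = 13 + N + s
(D - 48)*H(-5, 13) = (22 - 48)*(13 - 5 + 13) = -26*21 = -546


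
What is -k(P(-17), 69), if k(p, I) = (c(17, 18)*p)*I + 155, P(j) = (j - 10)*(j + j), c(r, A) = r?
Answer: -1076969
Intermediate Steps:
P(j) = 2*j*(-10 + j) (P(j) = (-10 + j)*(2*j) = 2*j*(-10 + j))
k(p, I) = 155 + 17*I*p (k(p, I) = (17*p)*I + 155 = 17*I*p + 155 = 155 + 17*I*p)
-k(P(-17), 69) = -(155 + 17*69*(2*(-17)*(-10 - 17))) = -(155 + 17*69*(2*(-17)*(-27))) = -(155 + 17*69*918) = -(155 + 1076814) = -1*1076969 = -1076969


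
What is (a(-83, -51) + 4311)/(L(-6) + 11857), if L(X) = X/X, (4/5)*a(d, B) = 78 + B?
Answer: 17379/47432 ≈ 0.36640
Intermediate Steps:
a(d, B) = 195/2 + 5*B/4 (a(d, B) = 5*(78 + B)/4 = 195/2 + 5*B/4)
L(X) = 1
(a(-83, -51) + 4311)/(L(-6) + 11857) = ((195/2 + (5/4)*(-51)) + 4311)/(1 + 11857) = ((195/2 - 255/4) + 4311)/11858 = (135/4 + 4311)*(1/11858) = (17379/4)*(1/11858) = 17379/47432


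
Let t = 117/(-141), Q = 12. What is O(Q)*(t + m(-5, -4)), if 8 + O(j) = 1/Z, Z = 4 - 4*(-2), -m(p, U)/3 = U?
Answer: -16625/188 ≈ -88.431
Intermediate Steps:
m(p, U) = -3*U
Z = 12 (Z = 4 + 8 = 12)
O(j) = -95/12 (O(j) = -8 + 1/12 = -95/12)
t = -39/47 (t = 117*(-1/141) = -39/47 ≈ -0.82979)
O(Q)*(t + m(-5, -4)) = -95*(-39/47 - 3*(-4))/12 = -95*(-39/47 + 12)/12 = -95/12*525/47 = -16625/188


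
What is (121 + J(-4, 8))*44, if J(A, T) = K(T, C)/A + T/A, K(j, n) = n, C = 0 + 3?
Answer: 5203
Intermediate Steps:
C = 3
J(A, T) = 3/A + T/A
(121 + J(-4, 8))*44 = (121 + (3 + 8)/(-4))*44 = (121 - ¼*11)*44 = (121 - 11/4)*44 = (473/4)*44 = 5203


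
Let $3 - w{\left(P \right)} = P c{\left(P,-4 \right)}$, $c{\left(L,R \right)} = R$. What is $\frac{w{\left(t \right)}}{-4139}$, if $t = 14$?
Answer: $- \frac{59}{4139} \approx -0.014255$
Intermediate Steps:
$w{\left(P \right)} = 3 + 4 P$ ($w{\left(P \right)} = 3 - P \left(-4\right) = 3 - - 4 P = 3 + 4 P$)
$\frac{w{\left(t \right)}}{-4139} = \frac{3 + 4 \cdot 14}{-4139} = \left(3 + 56\right) \left(- \frac{1}{4139}\right) = 59 \left(- \frac{1}{4139}\right) = - \frac{59}{4139}$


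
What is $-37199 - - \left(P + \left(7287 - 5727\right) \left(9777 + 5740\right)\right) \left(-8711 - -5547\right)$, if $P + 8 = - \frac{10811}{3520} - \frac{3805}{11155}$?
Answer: $- \frac{150366496857081509}{1963280} \approx -7.6589 \cdot 10^{10}$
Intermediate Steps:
$P = - \frac{89623021}{7853120}$ ($P = -8 - \left(\frac{761}{2231} + \frac{10811}{3520}\right) = -8 - \frac{26798061}{7853120} = - \frac{89623021}{7853120} \approx -11.412$)
$-37199 - - \left(P + \left(7287 - 5727\right) \left(9777 + 5740\right)\right) \left(-8711 - -5547\right) = -37199 - - \left(- \frac{89623021}{7853120} + \left(7287 - 5727\right) \left(9777 + 5740\right)\right) \left(-8711 - -5547\right) = -37199 - - \left(- \frac{89623021}{7853120} + 1560 \cdot 15517\right) \left(-8711 + 5547\right) = -37199 - - \left(- \frac{89623021}{7853120} + 24206520\right) \left(-3164\right) = -37199 - - \frac{190096616719379 \left(-3164\right)}{7853120} = -37199 - \left(-1\right) \left(- \frac{150366423825028789}{1963280}\right) = -37199 - \frac{150366423825028789}{1963280} = - \frac{150366496857081509}{1963280}$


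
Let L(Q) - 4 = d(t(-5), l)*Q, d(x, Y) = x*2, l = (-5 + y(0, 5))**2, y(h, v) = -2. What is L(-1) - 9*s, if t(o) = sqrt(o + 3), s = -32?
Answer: 292 - 2*I*sqrt(2) ≈ 292.0 - 2.8284*I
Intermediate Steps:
t(o) = sqrt(3 + o)
l = 49 (l = (-5 - 2)**2 = (-7)**2 = 49)
d(x, Y) = 2*x
L(Q) = 4 + 2*I*Q*sqrt(2) (L(Q) = 4 + (2*sqrt(3 - 5))*Q = 4 + (2*sqrt(-2))*Q = 4 + (2*(I*sqrt(2)))*Q = 4 + (2*I*sqrt(2))*Q = 4 + 2*I*Q*sqrt(2))
L(-1) - 9*s = (4 + 2*I*(-1)*sqrt(2)) - 9*(-32) = (4 - 2*I*sqrt(2)) + 288 = 292 - 2*I*sqrt(2)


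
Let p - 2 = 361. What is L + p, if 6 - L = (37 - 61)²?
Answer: -207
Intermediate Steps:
p = 363 (p = 2 + 361 = 363)
L = -570 (L = 6 - (37 - 61)² = 6 - 1*(-24)² = 6 - 1*576 = 6 - 576 = -570)
L + p = -570 + 363 = -207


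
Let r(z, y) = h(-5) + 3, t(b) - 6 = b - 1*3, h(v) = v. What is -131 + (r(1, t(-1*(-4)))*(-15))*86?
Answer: 2449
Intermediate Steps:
t(b) = 3 + b (t(b) = 6 + (b - 1*3) = 6 + (b - 3) = 6 + (-3 + b) = 3 + b)
r(z, y) = -2 (r(z, y) = -5 + 3 = -2)
-131 + (r(1, t(-1*(-4)))*(-15))*86 = -131 - 2*(-15)*86 = -131 + 30*86 = -131 + 2580 = 2449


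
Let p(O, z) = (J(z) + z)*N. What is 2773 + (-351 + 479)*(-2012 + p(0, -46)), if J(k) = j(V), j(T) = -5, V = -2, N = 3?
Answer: -274347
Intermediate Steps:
J(k) = -5
p(O, z) = -15 + 3*z (p(O, z) = (-5 + z)*3 = -15 + 3*z)
2773 + (-351 + 479)*(-2012 + p(0, -46)) = 2773 + (-351 + 479)*(-2012 + (-15 + 3*(-46))) = 2773 + 128*(-2012 + (-15 - 138)) = 2773 + 128*(-2012 - 153) = 2773 + 128*(-2165) = 2773 - 277120 = -274347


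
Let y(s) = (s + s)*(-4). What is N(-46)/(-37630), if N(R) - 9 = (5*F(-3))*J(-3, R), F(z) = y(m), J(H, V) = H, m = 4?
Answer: -489/37630 ≈ -0.012995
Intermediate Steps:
y(s) = -8*s (y(s) = (2*s)*(-4) = -8*s)
F(z) = -32 (F(z) = -8*4 = -32)
N(R) = 489 (N(R) = 9 + (5*(-32))*(-3) = 9 - 160*(-3) = 9 + 480 = 489)
N(-46)/(-37630) = 489/(-37630) = 489*(-1/37630) = -489/37630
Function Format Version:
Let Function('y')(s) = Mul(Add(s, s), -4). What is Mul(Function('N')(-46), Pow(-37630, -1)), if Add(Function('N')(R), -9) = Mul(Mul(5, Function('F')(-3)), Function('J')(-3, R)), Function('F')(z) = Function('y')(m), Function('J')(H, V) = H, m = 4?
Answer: Rational(-489, 37630) ≈ -0.012995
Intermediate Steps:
Function('y')(s) = Mul(-8, s) (Function('y')(s) = Mul(Mul(2, s), -4) = Mul(-8, s))
Function('F')(z) = -32 (Function('F')(z) = Mul(-8, 4) = -32)
Function('N')(R) = 489 (Function('N')(R) = Add(9, Mul(Mul(5, -32), -3)) = Add(9, Mul(-160, -3)) = Add(9, 480) = 489)
Mul(Function('N')(-46), Pow(-37630, -1)) = Mul(489, Pow(-37630, -1)) = Mul(489, Rational(-1, 37630)) = Rational(-489, 37630)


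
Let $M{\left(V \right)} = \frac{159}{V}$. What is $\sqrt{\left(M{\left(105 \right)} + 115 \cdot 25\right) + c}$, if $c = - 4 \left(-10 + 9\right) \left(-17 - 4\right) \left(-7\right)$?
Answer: $\frac{\sqrt{4244030}}{35} \approx 58.86$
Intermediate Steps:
$c = 588$ ($c = - 4 \left(\left(-1\right) \left(-21\right)\right) \left(-7\right) = \left(-4\right) 21 \left(-7\right) = \left(-84\right) \left(-7\right) = 588$)
$\sqrt{\left(M{\left(105 \right)} + 115 \cdot 25\right) + c} = \sqrt{\left(\frac{159}{105} + 115 \cdot 25\right) + 588} = \sqrt{\left(159 \cdot \frac{1}{105} + 2875\right) + 588} = \sqrt{\left(\frac{53}{35} + 2875\right) + 588} = \sqrt{\frac{100678}{35} + 588} = \sqrt{\frac{121258}{35}} = \frac{\sqrt{4244030}}{35}$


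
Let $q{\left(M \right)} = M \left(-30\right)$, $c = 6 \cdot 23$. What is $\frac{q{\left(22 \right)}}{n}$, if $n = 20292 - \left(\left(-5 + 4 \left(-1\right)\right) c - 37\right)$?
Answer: $- \frac{60}{1961} \approx -0.030597$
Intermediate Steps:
$c = 138$
$q{\left(M \right)} = - 30 M$
$n = 21571$ ($n = 20292 - \left(\left(-5 + 4 \left(-1\right)\right) 138 - 37\right) = 20292 - \left(\left(-5 - 4\right) 138 - 37\right) = 20292 - \left(\left(-9\right) 138 - 37\right) = 20292 - \left(-1242 - 37\right) = 20292 - -1279 = 20292 + 1279 = 21571$)
$\frac{q{\left(22 \right)}}{n} = \frac{\left(-30\right) 22}{21571} = \left(-660\right) \frac{1}{21571} = - \frac{60}{1961}$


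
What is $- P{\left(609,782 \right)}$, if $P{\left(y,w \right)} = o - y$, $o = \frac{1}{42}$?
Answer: $\frac{25577}{42} \approx 608.98$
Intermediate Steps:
$o = \frac{1}{42} \approx 0.02381$
$P{\left(y,w \right)} = \frac{1}{42} - y$
$- P{\left(609,782 \right)} = - (\frac{1}{42} - 609) = \left(-1\right) \left(- \frac{25577}{42}\right) = \frac{25577}{42}$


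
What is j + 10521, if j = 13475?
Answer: 23996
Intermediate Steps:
j + 10521 = 13475 + 10521 = 23996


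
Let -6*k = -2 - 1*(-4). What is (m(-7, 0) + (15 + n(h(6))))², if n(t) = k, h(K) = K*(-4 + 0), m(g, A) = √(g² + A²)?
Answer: 4225/9 ≈ 469.44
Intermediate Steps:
k = -⅓ (k = -(-2 - 1*(-4))/6 = -(-2 + 4)/6 = -⅙*2 = -⅓ ≈ -0.33333)
m(g, A) = √(A² + g²)
h(K) = -4*K (h(K) = K*(-4) = -4*K)
n(t) = -⅓
(m(-7, 0) + (15 + n(h(6))))² = (√(0² + (-7)²) + (15 - ⅓))² = (√(0 + 49) + 44/3)² = (√49 + 44/3)² = (7 + 44/3)² = (65/3)² = 4225/9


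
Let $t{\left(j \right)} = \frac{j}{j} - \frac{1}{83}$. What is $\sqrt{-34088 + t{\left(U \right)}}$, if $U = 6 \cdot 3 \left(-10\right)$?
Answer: $\frac{33 i \sqrt{215634}}{83} \approx 184.63 i$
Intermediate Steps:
$U = -180$ ($U = 18 \left(-10\right) = -180$)
$t{\left(j \right)} = \frac{82}{83}$ ($t{\left(j \right)} = 1 - \frac{1}{83} = \frac{82}{83}$)
$\sqrt{-34088 + t{\left(U \right)}} = \sqrt{-34088 + \frac{82}{83}} = \sqrt{- \frac{2829222}{83}} = \frac{33 i \sqrt{215634}}{83}$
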